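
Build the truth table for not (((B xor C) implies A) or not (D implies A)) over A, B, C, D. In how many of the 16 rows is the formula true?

  A   |   B   |   C   |   D   || (B xor C) | ((B xor C) implies A) | (D implies A) | not (D implies A) |   φ  
False | False | False | False ||   False   |          True         |      True     |       False       | False
False | False | False |  True ||   False   |          True         |     False     |        True       | False
False | False |  True | False ||    True   |         False         |      True     |       False       |  True
False | False |  True |  True ||    True   |         False         |     False     |        True       | False
False |  True | False | False ||    True   |         False         |      True     |       False       |  True
False |  True | False |  True ||    True   |         False         |     False     |        True       | False
False |  True |  True | False ||   False   |          True         |      True     |       False       | False
False |  True |  True |  True ||   False   |          True         |     False     |        True       | False
 True | False | False | False ||   False   |          True         |      True     |       False       | False
 True | False | False |  True ||   False   |          True         |      True     |       False       | False
 True | False |  True | False ||    True   |          True         |      True     |       False       | False
 True | False |  True |  True ||    True   |          True         |      True     |       False       | False
 True |  True | False | False ||    True   |          True         |      True     |       False       | False
 True |  True | False |  True ||    True   |          True         |      True     |       False       | False
 True |  True |  True | False ||   False   |          True         |      True     |       False       | False
 True |  True |  True |  True ||   False   |          True         |      True     |       False       | False
The formula is true on 2 of the 16 rows.

2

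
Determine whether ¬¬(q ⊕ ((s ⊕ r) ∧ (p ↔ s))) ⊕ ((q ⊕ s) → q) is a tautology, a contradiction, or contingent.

  p   |   q   |   r   |   s   ||   φ  
 True |  True |  True |  True || False
 True |  True |  True | False || False
 True |  True | False |  True ||  True
 True |  True | False | False || False
 True | False |  True |  True || False
 True | False |  True | False ||  True
 True | False | False |  True ||  True
 True | False | False | False ||  True
False |  True |  True |  True || False
False |  True |  True | False ||  True
False |  True | False |  True || False
False |  True | False | False || False
False | False |  True |  True || False
False | False |  True | False || False
False | False | False |  True || False
False | False | False | False ||  True
6 of 16 rows are True, so the formula is contingent.

contingent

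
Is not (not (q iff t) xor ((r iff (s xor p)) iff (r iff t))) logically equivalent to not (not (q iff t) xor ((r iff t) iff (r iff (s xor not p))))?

not equivalent

p | q | r | s | t || φ | ψ
T | T | T | T | T || T | F
T | T | T | T | F || T | F
T | T | T | F | T || F | T
T | T | T | F | F || F | T
T | T | F | T | T || T | F
T | T | F | T | F || T | F
T | T | F | F | T || F | T
T | T | F | F | F || F | T
T | F | T | T | T || F | T
T | F | T | T | F || F | T
T | F | T | F | T || T | F
T | F | T | F | F || T | F
T | F | F | T | T || F | T
T | F | F | T | F || F | T
T | F | F | F | T || T | F
T | F | F | F | F || T | F
F | T | T | T | T || F | T
F | T | T | T | F || F | T
F | T | T | F | T || T | F
F | T | T | F | F || T | F
F | T | F | T | T || F | T
F | T | F | T | F || F | T
F | T | F | F | T || T | F
F | T | F | F | F || T | F
F | F | T | T | T || T | F
F | F | T | T | F || T | F
F | F | T | F | T || F | T
F | F | T | F | F || F | T
F | F | F | T | T || T | F
F | F | F | T | F || T | F
F | F | F | F | T || F | T
F | F | F | F | F || F | T
The columns differ at p=T, q=T, r=T, s=T, t=T (φ=T, ψ=F), so they are not equivalent.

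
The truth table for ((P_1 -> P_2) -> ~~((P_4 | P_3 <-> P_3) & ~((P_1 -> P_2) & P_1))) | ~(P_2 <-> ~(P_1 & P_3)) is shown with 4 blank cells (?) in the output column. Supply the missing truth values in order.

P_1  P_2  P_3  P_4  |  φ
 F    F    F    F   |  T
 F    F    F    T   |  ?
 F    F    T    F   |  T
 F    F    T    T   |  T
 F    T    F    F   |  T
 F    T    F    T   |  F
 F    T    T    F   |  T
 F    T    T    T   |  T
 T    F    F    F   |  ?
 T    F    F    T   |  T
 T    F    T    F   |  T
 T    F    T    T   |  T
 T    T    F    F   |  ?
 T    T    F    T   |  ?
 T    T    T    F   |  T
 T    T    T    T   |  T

T, T, F, F

Row P_1=F, P_2=F, P_3=F, P_4=T: ((P_1 -> P_2) -> ~~((P_4 | P_3 <-> P_3) & ~((P_1 -> P_2) & P_1))) = F, ~(P_2 <-> ~(P_1 & P_3)) = T, so the formula = T.
Row P_1=T, P_2=F, P_3=F, P_4=F: ((P_1 -> P_2) -> ~~((P_4 | P_3 <-> P_3) & ~((P_1 -> P_2) & P_1))) = T, ~(P_2 <-> ~(P_1 & P_3)) = T, so the formula = T.
Row P_1=T, P_2=T, P_3=F, P_4=F: ((P_1 -> P_2) -> ~~((P_4 | P_3 <-> P_3) & ~((P_1 -> P_2) & P_1))) = F, ~(P_2 <-> ~(P_1 & P_3)) = F, so the formula = F.
Row P_1=T, P_2=T, P_3=F, P_4=T: ((P_1 -> P_2) -> ~~((P_4 | P_3 <-> P_3) & ~((P_1 -> P_2) & P_1))) = F, ~(P_2 <-> ~(P_1 & P_3)) = F, so the formula = F.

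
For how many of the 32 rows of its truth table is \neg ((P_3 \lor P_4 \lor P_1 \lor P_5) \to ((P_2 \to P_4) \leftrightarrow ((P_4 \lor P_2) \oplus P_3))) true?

 P_1  |  P_2  |  P_3  |  P_4  |  P_5  |   φ  
----- | ----- | ----- | ----- | ----- | -----
False | False | False | False | False | False
False | False | False | False |  True |  True
False | False | False |  True | False | False
False | False | False |  True |  True | False
False | False |  True | False | False | False
False | False |  True | False |  True | False
False | False |  True |  True | False |  True
False | False |  True |  True |  True |  True
False |  True | False | False | False | False
False |  True | False | False |  True |  True
False |  True | False |  True | False | False
False |  True | False |  True |  True | False
False |  True |  True | False | False | False
False |  True |  True | False |  True | False
False |  True |  True |  True | False |  True
False |  True |  True |  True |  True |  True
 True | False | False | False | False |  True
 True | False | False | False |  True |  True
 True | False | False |  True | False | False
 True | False | False |  True |  True | False
 True | False |  True | False | False | False
 True | False |  True | False |  True | False
 True | False |  True |  True | False |  True
 True | False |  True |  True |  True |  True
 True |  True | False | False | False |  True
 True |  True | False | False |  True |  True
 True |  True | False |  True | False | False
 True |  True | False |  True |  True | False
 True |  True |  True | False | False | False
 True |  True |  True | False |  True | False
 True |  True |  True |  True | False |  True
 True |  True |  True |  True |  True |  True
The formula is true on 14 of the 32 rows.

14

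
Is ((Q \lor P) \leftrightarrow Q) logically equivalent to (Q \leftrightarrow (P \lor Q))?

equivalent

P | Q | φ | ψ
- | - | - | -
0 | 0 | 1 | 1
0 | 1 | 1 | 1
1 | 0 | 0 | 0
1 | 1 | 1 | 1
The columns for φ and ψ agree on every row, so they are logically equivalent.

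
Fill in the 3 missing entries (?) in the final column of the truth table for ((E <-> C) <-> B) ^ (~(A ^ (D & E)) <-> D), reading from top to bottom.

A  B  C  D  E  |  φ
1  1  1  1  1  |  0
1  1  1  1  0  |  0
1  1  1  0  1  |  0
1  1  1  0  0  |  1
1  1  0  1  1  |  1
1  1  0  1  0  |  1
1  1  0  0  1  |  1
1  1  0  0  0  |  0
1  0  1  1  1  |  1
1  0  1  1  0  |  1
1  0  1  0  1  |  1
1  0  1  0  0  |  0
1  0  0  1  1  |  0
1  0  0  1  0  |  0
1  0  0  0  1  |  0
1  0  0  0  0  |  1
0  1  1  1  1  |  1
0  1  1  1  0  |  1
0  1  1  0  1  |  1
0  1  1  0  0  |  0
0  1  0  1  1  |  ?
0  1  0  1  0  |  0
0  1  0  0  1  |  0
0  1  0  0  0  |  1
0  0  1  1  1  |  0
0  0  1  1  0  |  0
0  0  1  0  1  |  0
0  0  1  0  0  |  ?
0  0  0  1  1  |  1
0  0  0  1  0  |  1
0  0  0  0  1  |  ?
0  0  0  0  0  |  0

0, 1, 1

Row A=0, B=1, C=0, D=1, E=1: ((E <-> C) <-> B) = 0, (~(A ^ (D & E)) <-> D) = 0, so the formula = 0.
Row A=0, B=0, C=1, D=0, E=0: ((E <-> C) <-> B) = 1, (~(A ^ (D & E)) <-> D) = 0, so the formula = 1.
Row A=0, B=0, C=0, D=0, E=1: ((E <-> C) <-> B) = 1, (~(A ^ (D & E)) <-> D) = 0, so the formula = 1.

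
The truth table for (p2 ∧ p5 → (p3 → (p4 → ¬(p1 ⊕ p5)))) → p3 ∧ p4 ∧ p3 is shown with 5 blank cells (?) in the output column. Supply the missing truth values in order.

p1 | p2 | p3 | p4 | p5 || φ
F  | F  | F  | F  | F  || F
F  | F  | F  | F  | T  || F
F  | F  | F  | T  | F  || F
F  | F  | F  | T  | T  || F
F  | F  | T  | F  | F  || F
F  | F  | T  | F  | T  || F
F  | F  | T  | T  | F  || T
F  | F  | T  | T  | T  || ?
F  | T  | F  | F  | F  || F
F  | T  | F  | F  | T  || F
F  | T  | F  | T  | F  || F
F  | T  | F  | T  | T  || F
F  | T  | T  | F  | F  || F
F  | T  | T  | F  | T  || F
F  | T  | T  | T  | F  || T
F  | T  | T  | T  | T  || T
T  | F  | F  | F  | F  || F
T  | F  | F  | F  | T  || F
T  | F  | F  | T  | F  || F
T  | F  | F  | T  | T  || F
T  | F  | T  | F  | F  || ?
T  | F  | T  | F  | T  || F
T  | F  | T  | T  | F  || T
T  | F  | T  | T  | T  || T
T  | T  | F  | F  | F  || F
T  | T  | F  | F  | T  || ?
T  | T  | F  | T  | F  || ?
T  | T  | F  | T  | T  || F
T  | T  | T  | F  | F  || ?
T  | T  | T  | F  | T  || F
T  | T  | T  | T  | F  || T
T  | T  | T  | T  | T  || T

Row p1=F, p2=F, p3=T, p4=T, p5=T: (p2 ∧ p5 → (p3 → (p4 → ¬(p1 ⊕ p5)))) = T, (p3 ∧ p4 ∧ p3) = T, so the formula = T.
Row p1=T, p2=F, p3=T, p4=F, p5=F: (p2 ∧ p5 → (p3 → (p4 → ¬(p1 ⊕ p5)))) = T, (p3 ∧ p4 ∧ p3) = F, so the formula = F.
Row p1=T, p2=T, p3=F, p4=F, p5=T: (p2 ∧ p5 → (p3 → (p4 → ¬(p1 ⊕ p5)))) = T, (p3 ∧ p4 ∧ p3) = F, so the formula = F.
Row p1=T, p2=T, p3=F, p4=T, p5=F: (p2 ∧ p5 → (p3 → (p4 → ¬(p1 ⊕ p5)))) = T, (p3 ∧ p4 ∧ p3) = F, so the formula = F.
Row p1=T, p2=T, p3=T, p4=F, p5=F: (p2 ∧ p5 → (p3 → (p4 → ¬(p1 ⊕ p5)))) = T, (p3 ∧ p4 ∧ p3) = F, so the formula = F.

T, F, F, F, F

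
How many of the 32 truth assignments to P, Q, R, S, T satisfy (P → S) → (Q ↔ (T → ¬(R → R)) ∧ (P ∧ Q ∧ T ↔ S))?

P | Q | R | S | T | φ
- | - | - | - | - | -
0 | 0 | 0 | 0 | 0 | 0
0 | 0 | 0 | 0 | 1 | 1
0 | 0 | 0 | 1 | 0 | 1
0 | 0 | 0 | 1 | 1 | 1
0 | 0 | 1 | 0 | 0 | 0
0 | 0 | 1 | 0 | 1 | 1
0 | 0 | 1 | 1 | 0 | 1
0 | 0 | 1 | 1 | 1 | 1
0 | 1 | 0 | 0 | 0 | 1
0 | 1 | 0 | 0 | 1 | 0
0 | 1 | 0 | 1 | 0 | 0
0 | 1 | 0 | 1 | 1 | 0
0 | 1 | 1 | 0 | 0 | 1
0 | 1 | 1 | 0 | 1 | 0
0 | 1 | 1 | 1 | 0 | 0
0 | 1 | 1 | 1 | 1 | 0
1 | 0 | 0 | 0 | 0 | 1
1 | 0 | 0 | 0 | 1 | 1
1 | 0 | 0 | 1 | 0 | 1
1 | 0 | 0 | 1 | 1 | 1
1 | 0 | 1 | 0 | 0 | 1
1 | 0 | 1 | 0 | 1 | 1
1 | 0 | 1 | 1 | 0 | 1
1 | 0 | 1 | 1 | 1 | 1
1 | 1 | 0 | 0 | 0 | 1
1 | 1 | 0 | 0 | 1 | 1
1 | 1 | 0 | 1 | 0 | 0
1 | 1 | 0 | 1 | 1 | 0
1 | 1 | 1 | 0 | 0 | 1
1 | 1 | 1 | 0 | 1 | 1
1 | 1 | 1 | 1 | 0 | 0
1 | 1 | 1 | 1 | 1 | 0
The formula is true on 20 of the 32 rows.

20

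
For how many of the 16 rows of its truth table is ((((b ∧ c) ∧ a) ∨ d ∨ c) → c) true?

a | b | c | d | (b ∧ c) | ((b ∧ c) ∧ a) | (((b ∧ c) ∧ a) ∨ d ∨ c) | ((((b ∧ c) ∧ a) ∨ d ∨ c) → c)
- | - | - | - | ------- | ------------- | ----------------------- | -----------------------------
0 | 0 | 0 | 0 |    0    |       0       |            0            |               1              
0 | 0 | 0 | 1 |    0    |       0       |            1            |               0              
0 | 0 | 1 | 0 |    0    |       0       |            1            |               1              
0 | 0 | 1 | 1 |    0    |       0       |            1            |               1              
0 | 1 | 0 | 0 |    0    |       0       |            0            |               1              
0 | 1 | 0 | 1 |    0    |       0       |            1            |               0              
0 | 1 | 1 | 0 |    1    |       0       |            1            |               1              
0 | 1 | 1 | 1 |    1    |       0       |            1            |               1              
1 | 0 | 0 | 0 |    0    |       0       |            0            |               1              
1 | 0 | 0 | 1 |    0    |       0       |            1            |               0              
1 | 0 | 1 | 0 |    0    |       0       |            1            |               1              
1 | 0 | 1 | 1 |    0    |       0       |            1            |               1              
1 | 1 | 0 | 0 |    0    |       0       |            0            |               1              
1 | 1 | 0 | 1 |    0    |       0       |            1            |               0              
1 | 1 | 1 | 0 |    1    |       1       |            1            |               1              
1 | 1 | 1 | 1 |    1    |       1       |            1            |               1              
The formula is true on 12 of the 16 rows.

12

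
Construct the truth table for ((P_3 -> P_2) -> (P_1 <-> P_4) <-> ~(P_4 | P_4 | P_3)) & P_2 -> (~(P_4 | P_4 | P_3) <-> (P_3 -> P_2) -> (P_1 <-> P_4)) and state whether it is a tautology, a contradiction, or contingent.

tautology

P_1  P_2  P_3  P_4     (P_3 -> P_2)  (P_1 <-> P_4)  (P_4 | P_4 | P_3)  ~(P_4 | P_4 | P_3)  φ
 T    T    T    T           T              T                T                  F           T
 T    T    T    F           T              F                T                  F           T
 T    T    F    T           T              T                T                  F           T
 T    T    F    F           T              F                F                  T           T
 T    F    T    T           F              T                T                  F           T
 T    F    T    F           F              F                T                  F           T
 T    F    F    T           T              T                T                  F           T
 T    F    F    F           T              F                F                  T           T
 F    T    T    T           T              F                T                  F           T
 F    T    T    F           T              T                T                  F           T
 F    T    F    T           T              F                T                  F           T
 F    T    F    F           T              T                F                  T           T
 F    F    T    T           F              F                T                  F           T
 F    F    T    F           F              T                T                  F           T
 F    F    F    T           T              F                T                  F           T
 F    F    F    F           T              T                F                  T           T
Every row is T, so the formula is a tautology.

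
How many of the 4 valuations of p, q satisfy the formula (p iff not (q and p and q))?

p | q || (p iff not (q and p and q))
F | F ||              F             
F | T ||              F             
T | F ||              T             
T | T ||              F             
The formula is true on 1 of the 4 rows.

1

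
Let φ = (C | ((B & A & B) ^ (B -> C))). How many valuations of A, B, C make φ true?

7

A  B  C     (B & A & B)  (B -> C)  ((B & A & B) ^ (B -> C))  (C | ((B & A & B) ^ (B -> C)))
F  F  F          F          T                 T                            T               
F  F  T          F          T                 T                            T               
F  T  F          F          F                 F                            F               
F  T  T          F          T                 T                            T               
T  F  F          F          T                 T                            T               
T  F  T          F          T                 T                            T               
T  T  F          T          F                 T                            T               
T  T  T          T          T                 F                            T               
The formula is true on 7 of the 8 rows.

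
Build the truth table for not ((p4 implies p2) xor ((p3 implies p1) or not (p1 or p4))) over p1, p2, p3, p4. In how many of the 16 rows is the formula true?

p1 | p2 | p3 | p4 | (p4 implies p2) | (p3 implies p1) | (p1 or p4) | not (p1 or p4) | φ
-- | -- | -- | -- | --------------- | --------------- | ---------- | -------------- | -
T  | T  | T  | T  |        T        |        T        |     T      |       F        | T
T  | T  | T  | F  |        T        |        T        |     T      |       F        | T
T  | T  | F  | T  |        T        |        T        |     T      |       F        | T
T  | T  | F  | F  |        T        |        T        |     T      |       F        | T
T  | F  | T  | T  |        F        |        T        |     T      |       F        | F
T  | F  | T  | F  |        T        |        T        |     T      |       F        | T
T  | F  | F  | T  |        F        |        T        |     T      |       F        | F
T  | F  | F  | F  |        T        |        T        |     T      |       F        | T
F  | T  | T  | T  |        T        |        F        |     T      |       F        | F
F  | T  | T  | F  |        T        |        F        |     F      |       T        | T
F  | T  | F  | T  |        T        |        T        |     T      |       F        | T
F  | T  | F  | F  |        T        |        T        |     F      |       T        | T
F  | F  | T  | T  |        F        |        F        |     T      |       F        | T
F  | F  | T  | F  |        T        |        F        |     F      |       T        | T
F  | F  | F  | T  |        F        |        T        |     T      |       F        | F
F  | F  | F  | F  |        T        |        T        |     F      |       T        | T
The formula is true on 12 of the 16 rows.

12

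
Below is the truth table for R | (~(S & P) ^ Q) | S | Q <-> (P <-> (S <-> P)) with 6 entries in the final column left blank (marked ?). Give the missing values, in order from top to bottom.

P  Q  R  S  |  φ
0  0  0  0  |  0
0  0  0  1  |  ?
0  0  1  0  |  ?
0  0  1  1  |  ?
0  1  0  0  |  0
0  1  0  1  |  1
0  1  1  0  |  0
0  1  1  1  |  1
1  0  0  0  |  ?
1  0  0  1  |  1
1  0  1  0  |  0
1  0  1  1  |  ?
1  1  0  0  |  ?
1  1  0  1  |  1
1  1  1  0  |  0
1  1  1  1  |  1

1, 0, 1, 0, 1, 0

Row P=0, Q=0, R=0, S=1: (R | (~(S & P) ^ Q) | S | Q) = 1, (P <-> (S <-> P)) = 1, so the formula = 1.
Row P=0, Q=0, R=1, S=0: (R | (~(S & P) ^ Q) | S | Q) = 1, (P <-> (S <-> P)) = 0, so the formula = 0.
Row P=0, Q=0, R=1, S=1: (R | (~(S & P) ^ Q) | S | Q) = 1, (P <-> (S <-> P)) = 1, so the formula = 1.
Row P=1, Q=0, R=0, S=0: (R | (~(S & P) ^ Q) | S | Q) = 1, (P <-> (S <-> P)) = 0, so the formula = 0.
Row P=1, Q=0, R=1, S=1: (R | (~(S & P) ^ Q) | S | Q) = 1, (P <-> (S <-> P)) = 1, so the formula = 1.
Row P=1, Q=1, R=0, S=0: (R | (~(S & P) ^ Q) | S | Q) = 1, (P <-> (S <-> P)) = 0, so the formula = 0.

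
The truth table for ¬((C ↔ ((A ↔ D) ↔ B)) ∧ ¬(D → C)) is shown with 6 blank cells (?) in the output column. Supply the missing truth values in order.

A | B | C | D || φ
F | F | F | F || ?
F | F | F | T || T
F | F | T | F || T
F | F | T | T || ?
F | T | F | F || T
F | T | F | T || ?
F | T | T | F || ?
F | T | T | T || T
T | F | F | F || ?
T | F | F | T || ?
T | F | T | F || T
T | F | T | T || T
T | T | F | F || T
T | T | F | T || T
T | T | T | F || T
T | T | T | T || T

T, T, F, T, T, F

Row A=F, B=F, C=F, D=F: (C ↔ ((A ↔ D) ↔ B)) = T, ¬(D → C) = F, ((C ↔ ((A ↔ D) ↔ B)) ∧ ¬(D → C)) = F, so the formula = T.
Row A=F, B=F, C=T, D=T: (C ↔ ((A ↔ D) ↔ B)) = T, ¬(D → C) = F, ((C ↔ ((A ↔ D) ↔ B)) ∧ ¬(D → C)) = F, so the formula = T.
Row A=F, B=T, C=F, D=T: (C ↔ ((A ↔ D) ↔ B)) = T, ¬(D → C) = T, ((C ↔ ((A ↔ D) ↔ B)) ∧ ¬(D → C)) = T, so the formula = F.
Row A=F, B=T, C=T, D=F: (C ↔ ((A ↔ D) ↔ B)) = T, ¬(D → C) = F, ((C ↔ ((A ↔ D) ↔ B)) ∧ ¬(D → C)) = F, so the formula = T.
Row A=T, B=F, C=F, D=F: (C ↔ ((A ↔ D) ↔ B)) = F, ¬(D → C) = F, ((C ↔ ((A ↔ D) ↔ B)) ∧ ¬(D → C)) = F, so the formula = T.
Row A=T, B=F, C=F, D=T: (C ↔ ((A ↔ D) ↔ B)) = T, ¬(D → C) = T, ((C ↔ ((A ↔ D) ↔ B)) ∧ ¬(D → C)) = T, so the formula = F.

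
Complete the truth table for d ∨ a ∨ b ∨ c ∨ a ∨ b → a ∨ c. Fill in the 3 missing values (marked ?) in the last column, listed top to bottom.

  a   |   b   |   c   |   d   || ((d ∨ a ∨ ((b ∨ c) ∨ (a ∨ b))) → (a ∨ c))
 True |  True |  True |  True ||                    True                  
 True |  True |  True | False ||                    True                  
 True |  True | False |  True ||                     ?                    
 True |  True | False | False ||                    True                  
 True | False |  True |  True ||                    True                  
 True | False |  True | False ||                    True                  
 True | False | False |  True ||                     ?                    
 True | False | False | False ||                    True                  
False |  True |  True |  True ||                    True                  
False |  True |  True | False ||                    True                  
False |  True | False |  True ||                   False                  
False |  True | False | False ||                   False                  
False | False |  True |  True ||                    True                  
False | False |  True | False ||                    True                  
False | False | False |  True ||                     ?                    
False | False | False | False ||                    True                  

Row a=True, b=True, c=False, d=True: (d ∨ a ∨ b ∨ c ∨ a ∨ b) = True, (a ∨ c) = True, so ((d ∨ a ∨ ((b ∨ c) ∨ (a ∨ b))) → (a ∨ c)) = True.
Row a=True, b=False, c=False, d=True: (d ∨ a ∨ b ∨ c ∨ a ∨ b) = True, (a ∨ c) = True, so ((d ∨ a ∨ ((b ∨ c) ∨ (a ∨ b))) → (a ∨ c)) = True.
Row a=False, b=False, c=False, d=True: (d ∨ a ∨ b ∨ c ∨ a ∨ b) = True, (a ∨ c) = False, so ((d ∨ a ∨ ((b ∨ c) ∨ (a ∨ b))) → (a ∨ c)) = False.

True, True, False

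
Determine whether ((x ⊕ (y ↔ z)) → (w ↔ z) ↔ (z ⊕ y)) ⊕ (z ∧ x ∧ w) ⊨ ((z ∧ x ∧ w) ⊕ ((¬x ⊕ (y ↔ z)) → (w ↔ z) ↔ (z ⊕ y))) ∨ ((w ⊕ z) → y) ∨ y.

no

x | y | z | w | φ | ψ
- | - | - | - | - | -
1 | 1 | 1 | 1 | 1 | 1
1 | 1 | 1 | 0 | 0 | 1
1 | 1 | 0 | 1 | 0 | 1
1 | 1 | 0 | 0 | 1 | 1
1 | 0 | 1 | 1 | 0 | 1
1 | 0 | 1 | 0 | 0 | 1
1 | 0 | 0 | 1 | 0 | 1
1 | 0 | 0 | 0 | 0 | 1
0 | 1 | 1 | 1 | 0 | 1
0 | 1 | 1 | 0 | 1 | 1
0 | 1 | 0 | 1 | 1 | 1
0 | 1 | 0 | 0 | 1 | 1
0 | 0 | 1 | 1 | 1 | 1
0 | 0 | 1 | 0 | 1 | 0
0 | 0 | 0 | 1 | 1 | 0
0 | 0 | 0 | 0 | 0 | 1
At x=0, y=0, z=1, w=0 we have φ true but ψ false, so φ does not entail ψ.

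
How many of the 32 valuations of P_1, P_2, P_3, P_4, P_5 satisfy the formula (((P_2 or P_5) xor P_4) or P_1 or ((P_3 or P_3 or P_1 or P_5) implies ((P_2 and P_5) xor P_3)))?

P_1 | P_2 | P_3 | P_4 | P_5 | φ
--- | --- | --- | --- | --- | -
 1  |  1  |  1  |  1  |  1  | 1
 1  |  1  |  1  |  1  |  0  | 1
 1  |  1  |  1  |  0  |  1  | 1
 1  |  1  |  1  |  0  |  0  | 1
 1  |  1  |  0  |  1  |  1  | 1
 1  |  1  |  0  |  1  |  0  | 1
 1  |  1  |  0  |  0  |  1  | 1
 1  |  1  |  0  |  0  |  0  | 1
 1  |  0  |  1  |  1  |  1  | 1
 1  |  0  |  1  |  1  |  0  | 1
 1  |  0  |  1  |  0  |  1  | 1
 1  |  0  |  1  |  0  |  0  | 1
 1  |  0  |  0  |  1  |  1  | 1
 1  |  0  |  0  |  1  |  0  | 1
 1  |  0  |  0  |  0  |  1  | 1
 1  |  0  |  0  |  0  |  0  | 1
 0  |  1  |  1  |  1  |  1  | 0
 0  |  1  |  1  |  1  |  0  | 1
 0  |  1  |  1  |  0  |  1  | 1
 0  |  1  |  1  |  0  |  0  | 1
 0  |  1  |  0  |  1  |  1  | 1
 0  |  1  |  0  |  1  |  0  | 1
 0  |  1  |  0  |  0  |  1  | 1
 0  |  1  |  0  |  0  |  0  | 1
 0  |  0  |  1  |  1  |  1  | 1
 0  |  0  |  1  |  1  |  0  | 1
 0  |  0  |  1  |  0  |  1  | 1
 0  |  0  |  1  |  0  |  0  | 1
 0  |  0  |  0  |  1  |  1  | 0
 0  |  0  |  0  |  1  |  0  | 1
 0  |  0  |  0  |  0  |  1  | 1
 0  |  0  |  0  |  0  |  0  | 1
The formula is true on 30 of the 32 rows.

30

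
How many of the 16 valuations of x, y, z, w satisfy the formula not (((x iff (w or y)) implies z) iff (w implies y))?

6

x  y  z  w  |  φ
F  F  F  F  |  T
F  F  F  T  |  T
F  F  T  F  |  F
F  F  T  T  |  T
F  T  F  F  |  F
F  T  F  T  |  F
F  T  T  F  |  F
F  T  T  T  |  F
T  F  F  F  |  F
T  F  F  T  |  F
T  F  T  F  |  F
T  F  T  T  |  T
T  T  F  F  |  T
T  T  F  T  |  T
T  T  T  F  |  F
T  T  T  T  |  F
The formula is true on 6 of the 16 rows.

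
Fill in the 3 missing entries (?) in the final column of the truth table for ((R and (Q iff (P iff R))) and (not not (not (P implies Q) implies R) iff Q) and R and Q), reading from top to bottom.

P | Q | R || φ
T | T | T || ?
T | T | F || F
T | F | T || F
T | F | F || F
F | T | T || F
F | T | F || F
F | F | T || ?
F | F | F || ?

Row P=T, Q=T, R=T: (R and (Q iff (P iff R))) = T, (not not (not (P implies Q) implies R) iff Q) = T, so the formula = T.
Row P=F, Q=F, R=T: (R and (Q iff (P iff R))) = T, (not not (not (P implies Q) implies R) iff Q) = F, so the formula = F.
Row P=F, Q=F, R=F: (R and (Q iff (P iff R))) = F, (not not (not (P implies Q) implies R) iff Q) = F, so the formula = F.

T, F, F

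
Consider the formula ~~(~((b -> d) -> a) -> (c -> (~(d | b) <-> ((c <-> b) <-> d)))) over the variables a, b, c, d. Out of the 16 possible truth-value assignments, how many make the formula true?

15

  a      b      c      d       (b -> d)  ((b -> d) -> a)  ~((b -> d) -> a)  (d | b)  ~(d | b)  (c <-> b)  ((c <-> b) <-> d)    φ  
False  False  False  False       True         False             True         False     True       True          False         True
False  False  False   True       True         False             True          True    False       True           True         True
False  False   True  False       True         False             True         False     True      False           True         True
False  False   True   True       True         False             True          True    False      False          False         True
False   True  False  False      False          True            False          True    False      False           True         True
False   True  False   True       True         False             True          True    False      False          False         True
False   True   True  False      False          True            False          True    False       True          False         True
False   True   True   True       True         False             True          True    False       True           True        False
 True  False  False  False       True          True            False         False     True       True          False         True
 True  False  False   True       True          True            False          True    False       True           True         True
 True  False   True  False       True          True            False         False     True      False           True         True
 True  False   True   True       True          True            False          True    False      False          False         True
 True   True  False  False      False          True            False          True    False      False           True         True
 True   True  False   True       True          True            False          True    False      False          False         True
 True   True   True  False      False          True            False          True    False       True          False         True
 True   True   True   True       True          True            False          True    False       True           True         True
The formula is true on 15 of the 16 rows.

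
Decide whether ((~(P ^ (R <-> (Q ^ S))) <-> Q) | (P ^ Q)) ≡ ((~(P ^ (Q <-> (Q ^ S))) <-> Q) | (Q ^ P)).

P  Q  R  S  |  φ  ψ
T  T  T  T  |  F  F
T  T  T  F  |  T  T
T  T  F  T  |  T  F
T  T  F  F  |  F  T
T  F  T  T  |  T  T
T  F  T  F  |  T  T
T  F  F  T  |  T  T
T  F  F  F  |  T  T
F  T  T  T  |  T  T
F  T  T  F  |  T  T
F  T  F  T  |  T  T
F  T  F  F  |  T  T
F  F  T  T  |  T  F
F  F  T  F  |  F  T
F  F  F  T  |  F  F
F  F  F  F  |  T  T
The columns differ at P=T, Q=T, R=F, S=T (φ=T, ψ=F), so they are not equivalent.

not equivalent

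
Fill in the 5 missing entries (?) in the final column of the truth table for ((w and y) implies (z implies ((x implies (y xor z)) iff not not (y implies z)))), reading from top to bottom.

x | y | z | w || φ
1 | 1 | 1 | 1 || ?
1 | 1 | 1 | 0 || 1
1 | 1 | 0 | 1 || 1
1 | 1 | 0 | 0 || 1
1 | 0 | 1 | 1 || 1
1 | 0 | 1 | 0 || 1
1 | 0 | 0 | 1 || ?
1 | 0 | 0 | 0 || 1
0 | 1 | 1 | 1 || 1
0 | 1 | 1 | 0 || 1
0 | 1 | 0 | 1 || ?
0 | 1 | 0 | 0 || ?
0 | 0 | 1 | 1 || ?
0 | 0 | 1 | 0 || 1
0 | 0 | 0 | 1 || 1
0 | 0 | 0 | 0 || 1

Row x=1, y=1, z=1, w=1: (w and y) = 1, (z implies ((x implies (y xor z)) iff not not (y implies z))) = 0, so the formula = 0.
Row x=1, y=0, z=0, w=1: (w and y) = 0, (z implies ((x implies (y xor z)) iff not not (y implies z))) = 1, so the formula = 1.
Row x=0, y=1, z=0, w=1: (w and y) = 1, (z implies ((x implies (y xor z)) iff not not (y implies z))) = 1, so the formula = 1.
Row x=0, y=1, z=0, w=0: (w and y) = 0, (z implies ((x implies (y xor z)) iff not not (y implies z))) = 1, so the formula = 1.
Row x=0, y=0, z=1, w=1: (w and y) = 0, (z implies ((x implies (y xor z)) iff not not (y implies z))) = 1, so the formula = 1.

0, 1, 1, 1, 1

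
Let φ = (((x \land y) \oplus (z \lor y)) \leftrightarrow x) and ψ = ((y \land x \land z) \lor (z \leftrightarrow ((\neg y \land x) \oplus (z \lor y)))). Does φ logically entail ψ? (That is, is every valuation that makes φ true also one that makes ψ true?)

no

  x   |   y   |   z   |   φ   |   ψ  
----- | ----- | ----- | ----- | -----
False | False | False |  True |  True
False | False |  True | False |  True
False |  True | False | False | False
False |  True |  True | False |  True
 True | False | False | False | False
 True | False |  True |  True | False
 True |  True | False | False | False
 True |  True |  True | False |  True
At x=True, y=False, z=True we have φ true but ψ false, so φ does not entail ψ.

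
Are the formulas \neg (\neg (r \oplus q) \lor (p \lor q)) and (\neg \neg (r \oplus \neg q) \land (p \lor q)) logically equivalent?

not equivalent

p | q | r || φ | ψ
T | T | T || F | T
T | T | F || F | F
T | F | T || F | F
T | F | F || F | T
F | T | T || F | T
F | T | F || F | F
F | F | T || T | F
F | F | F || F | F
The columns differ at p=T, q=T, r=T (φ=F, ψ=T), so they are not equivalent.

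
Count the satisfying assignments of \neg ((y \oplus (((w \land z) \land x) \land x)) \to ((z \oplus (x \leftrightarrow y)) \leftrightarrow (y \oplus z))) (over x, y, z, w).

4

x  y  z  w  |  φ
F  F  F  F  |  F
F  F  F  T  |  F
F  F  T  F  |  F
F  F  T  T  |  F
F  T  F  F  |  T
F  T  F  T  |  T
F  T  T  F  |  T
F  T  T  T  |  T
T  F  F  F  |  F
T  F  F  T  |  F
T  F  T  F  |  F
T  F  T  T  |  F
T  T  F  F  |  F
T  T  F  T  |  F
T  T  T  F  |  F
T  T  T  T  |  F
The formula is true on 4 of the 16 rows.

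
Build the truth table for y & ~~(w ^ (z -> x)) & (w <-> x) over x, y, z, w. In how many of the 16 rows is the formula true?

x  y  z  w  |  φ
F  F  F  F  |  F
F  F  F  T  |  F
F  F  T  F  |  F
F  F  T  T  |  F
F  T  F  F  |  T
F  T  F  T  |  F
F  T  T  F  |  F
F  T  T  T  |  F
T  F  F  F  |  F
T  F  F  T  |  F
T  F  T  F  |  F
T  F  T  T  |  F
T  T  F  F  |  F
T  T  F  T  |  F
T  T  T  F  |  F
T  T  T  T  |  F
The formula is true on 1 of the 16 rows.

1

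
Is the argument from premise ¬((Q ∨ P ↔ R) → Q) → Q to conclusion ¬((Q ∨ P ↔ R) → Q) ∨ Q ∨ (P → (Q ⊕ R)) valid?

no

P  Q  R  |  φ  ψ
F  F  F  |  F  T
F  F  T  |  T  T
F  T  F  |  T  T
F  T  T  |  T  T
T  F  F  |  T  F
T  F  T  |  F  T
T  T  F  |  T  T
T  T  T  |  T  T
At P=T, Q=F, R=F we have φ true but ψ false, so φ does not entail ψ.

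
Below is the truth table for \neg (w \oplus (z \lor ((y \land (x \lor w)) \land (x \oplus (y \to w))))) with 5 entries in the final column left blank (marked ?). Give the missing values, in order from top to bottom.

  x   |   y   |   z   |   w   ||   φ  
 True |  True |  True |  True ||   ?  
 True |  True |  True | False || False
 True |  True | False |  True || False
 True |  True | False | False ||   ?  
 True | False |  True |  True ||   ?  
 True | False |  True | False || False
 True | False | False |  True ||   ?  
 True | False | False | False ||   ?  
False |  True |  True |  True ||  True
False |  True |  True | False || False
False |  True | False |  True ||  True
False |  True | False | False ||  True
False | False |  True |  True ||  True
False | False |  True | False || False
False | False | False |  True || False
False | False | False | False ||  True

Row x=True, y=True, z=True, w=True: (z \lor ((y \land (x \lor w)) \land (x \oplus (y \to w)))) = True, (w \oplus (z \lor ((y \land (x \lor w)) \land (x \oplus (y \to w))))) = False, so the formula = True.
Row x=True, y=True, z=False, w=False: (z \lor ((y \land (x \lor w)) \land (x \oplus (y \to w)))) = True, (w \oplus (z \lor ((y \land (x \lor w)) \land (x \oplus (y \to w))))) = True, so the formula = False.
Row x=True, y=False, z=True, w=True: (z \lor ((y \land (x \lor w)) \land (x \oplus (y \to w)))) = True, (w \oplus (z \lor ((y \land (x \lor w)) \land (x \oplus (y \to w))))) = False, so the formula = True.
Row x=True, y=False, z=False, w=True: (z \lor ((y \land (x \lor w)) \land (x \oplus (y \to w)))) = False, (w \oplus (z \lor ((y \land (x \lor w)) \land (x \oplus (y \to w))))) = True, so the formula = False.
Row x=True, y=False, z=False, w=False: (z \lor ((y \land (x \lor w)) \land (x \oplus (y \to w)))) = False, (w \oplus (z \lor ((y \land (x \lor w)) \land (x \oplus (y \to w))))) = False, so the formula = True.

True, False, True, False, True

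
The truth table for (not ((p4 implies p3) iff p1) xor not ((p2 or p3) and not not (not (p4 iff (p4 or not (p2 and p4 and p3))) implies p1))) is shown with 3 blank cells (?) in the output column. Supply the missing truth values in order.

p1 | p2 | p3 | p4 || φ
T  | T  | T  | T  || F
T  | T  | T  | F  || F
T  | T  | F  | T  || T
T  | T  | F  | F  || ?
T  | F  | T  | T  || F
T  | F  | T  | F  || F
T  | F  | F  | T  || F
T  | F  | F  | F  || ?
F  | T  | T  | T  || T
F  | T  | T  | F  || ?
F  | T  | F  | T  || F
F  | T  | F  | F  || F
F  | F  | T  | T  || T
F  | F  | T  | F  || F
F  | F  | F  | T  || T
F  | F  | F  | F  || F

Row p1=T, p2=T, p3=F, p4=F: not ((p4 implies p3) iff p1) = F, not ((p2 or p3) and not not (not (p4 iff (p4 or not (p2 and p4 and p3))) implies p1)) = F, so the formula = F.
Row p1=T, p2=F, p3=F, p4=F: not ((p4 implies p3) iff p1) = F, not ((p2 or p3) and not not (not (p4 iff (p4 or not (p2 and p4 and p3))) implies p1)) = T, so the formula = T.
Row p1=F, p2=T, p3=T, p4=F: not ((p4 implies p3) iff p1) = T, not ((p2 or p3) and not not (not (p4 iff (p4 or not (p2 and p4 and p3))) implies p1)) = T, so the formula = F.

F, T, F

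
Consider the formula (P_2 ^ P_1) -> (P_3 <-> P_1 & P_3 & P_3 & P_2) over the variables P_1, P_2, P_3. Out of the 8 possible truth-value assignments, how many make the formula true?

P_1  P_2  P_3  |  (P_2 ^ P_1)  (P_1 & P_3)  ((P_1 & P_3) & P_3)  (((P_1 & P_3) & P_3) & P_2)  φ
 F    F    F   |       F            F                F                        F               T
 F    F    T   |       F            F                F                        F               T
 F    T    F   |       T            F                F                        F               T
 F    T    T   |       T            F                F                        F               F
 T    F    F   |       T            F                F                        F               T
 T    F    T   |       T            T                T                        F               F
 T    T    F   |       F            F                F                        F               T
 T    T    T   |       F            T                T                        T               T
The formula is true on 6 of the 8 rows.

6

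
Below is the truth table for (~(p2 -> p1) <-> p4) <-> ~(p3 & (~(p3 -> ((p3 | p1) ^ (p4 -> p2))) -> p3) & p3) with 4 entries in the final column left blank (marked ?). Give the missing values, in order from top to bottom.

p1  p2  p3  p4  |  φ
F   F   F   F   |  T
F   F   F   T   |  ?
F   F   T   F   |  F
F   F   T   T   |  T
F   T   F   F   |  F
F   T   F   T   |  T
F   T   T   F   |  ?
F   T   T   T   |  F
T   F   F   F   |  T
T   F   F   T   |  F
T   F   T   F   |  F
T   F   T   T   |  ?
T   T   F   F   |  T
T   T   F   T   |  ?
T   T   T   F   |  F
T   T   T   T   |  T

F, T, T, F

Row p1=F, p2=F, p3=F, p4=T: (~(p2 -> p1) <-> p4) = F, ~(p3 & (~(p3 -> ((p3 | p1) ^ (p4 -> p2))) -> p3) & p3) = T, so the formula = F.
Row p1=F, p2=T, p3=T, p4=F: (~(p2 -> p1) <-> p4) = F, ~(p3 & (~(p3 -> ((p3 | p1) ^ (p4 -> p2))) -> p3) & p3) = F, so the formula = T.
Row p1=T, p2=F, p3=T, p4=T: (~(p2 -> p1) <-> p4) = F, ~(p3 & (~(p3 -> ((p3 | p1) ^ (p4 -> p2))) -> p3) & p3) = F, so the formula = T.
Row p1=T, p2=T, p3=F, p4=T: (~(p2 -> p1) <-> p4) = F, ~(p3 & (~(p3 -> ((p3 | p1) ^ (p4 -> p2))) -> p3) & p3) = T, so the formula = F.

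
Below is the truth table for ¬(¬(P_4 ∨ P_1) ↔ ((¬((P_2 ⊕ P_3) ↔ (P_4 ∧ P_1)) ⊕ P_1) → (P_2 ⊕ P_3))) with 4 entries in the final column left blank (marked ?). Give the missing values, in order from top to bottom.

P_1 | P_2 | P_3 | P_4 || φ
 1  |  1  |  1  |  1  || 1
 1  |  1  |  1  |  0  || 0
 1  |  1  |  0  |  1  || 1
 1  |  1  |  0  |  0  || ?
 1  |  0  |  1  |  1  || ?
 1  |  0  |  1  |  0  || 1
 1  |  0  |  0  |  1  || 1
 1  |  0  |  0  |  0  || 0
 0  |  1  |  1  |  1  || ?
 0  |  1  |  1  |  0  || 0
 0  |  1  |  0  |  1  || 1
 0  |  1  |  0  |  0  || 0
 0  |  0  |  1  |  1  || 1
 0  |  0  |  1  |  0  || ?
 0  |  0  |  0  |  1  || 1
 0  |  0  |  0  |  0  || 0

1, 1, 1, 0

Row P_1=1, P_2=1, P_3=0, P_4=0: ¬(P_4 ∨ P_1) = 0, ((¬((P_2 ⊕ P_3) ↔ (P_4 ∧ P_1)) ⊕ P_1) → (P_2 ⊕ P_3)) = 1, (¬(P_4 ∨ P_1) ↔ ((¬((P_2 ⊕ P_3) ↔ (P_4 ∧ P_1)) ⊕ P_1) → (P_2 ⊕ P_3))) = 0, so the formula = 1.
Row P_1=1, P_2=0, P_3=1, P_4=1: ¬(P_4 ∨ P_1) = 0, ((¬((P_2 ⊕ P_3) ↔ (P_4 ∧ P_1)) ⊕ P_1) → (P_2 ⊕ P_3)) = 1, (¬(P_4 ∨ P_1) ↔ ((¬((P_2 ⊕ P_3) ↔ (P_4 ∧ P_1)) ⊕ P_1) → (P_2 ⊕ P_3))) = 0, so the formula = 1.
Row P_1=0, P_2=1, P_3=1, P_4=1: ¬(P_4 ∨ P_1) = 0, ((¬((P_2 ⊕ P_3) ↔ (P_4 ∧ P_1)) ⊕ P_1) → (P_2 ⊕ P_3)) = 1, (¬(P_4 ∨ P_1) ↔ ((¬((P_2 ⊕ P_3) ↔ (P_4 ∧ P_1)) ⊕ P_1) → (P_2 ⊕ P_3))) = 0, so the formula = 1.
Row P_1=0, P_2=0, P_3=1, P_4=0: ¬(P_4 ∨ P_1) = 1, ((¬((P_2 ⊕ P_3) ↔ (P_4 ∧ P_1)) ⊕ P_1) → (P_2 ⊕ P_3)) = 1, (¬(P_4 ∨ P_1) ↔ ((¬((P_2 ⊕ P_3) ↔ (P_4 ∧ P_1)) ⊕ P_1) → (P_2 ⊕ P_3))) = 1, so the formula = 0.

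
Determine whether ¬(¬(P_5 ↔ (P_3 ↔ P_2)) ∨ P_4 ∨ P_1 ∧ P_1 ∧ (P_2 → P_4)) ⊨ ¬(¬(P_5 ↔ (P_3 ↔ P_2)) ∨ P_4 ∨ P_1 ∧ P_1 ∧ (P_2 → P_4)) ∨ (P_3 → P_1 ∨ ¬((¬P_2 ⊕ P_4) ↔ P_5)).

 P_1    P_2    P_3    P_4    P_5   |    φ      ψ  
 True   True   True   True   True  |  False   True
 True   True   True   True  False  |  False   True
 True   True   True  False   True  |   True   True
 True   True   True  False  False  |  False   True
 True   True  False   True   True  |  False   True
 True   True  False   True  False  |  False   True
 True   True  False  False   True  |  False   True
 True   True  False  False  False  |   True   True
 True  False   True   True   True  |  False   True
 True  False   True   True  False  |  False   True
 True  False   True  False   True  |  False   True
 True  False   True  False  False  |  False   True
 True  False  False   True   True  |  False   True
 True  False  False   True  False  |  False   True
 True  False  False  False   True  |  False   True
 True  False  False  False  False  |  False   True
False   True   True   True   True  |  False  False
False   True   True   True  False  |  False   True
False   True   True  False   True  |   True   True
False   True   True  False  False  |  False  False
False   True  False   True   True  |  False   True
False   True  False   True  False  |  False   True
False   True  False  False   True  |  False   True
False   True  False  False  False  |   True   True
False  False   True   True   True  |  False   True
False  False   True   True  False  |  False  False
False  False   True  False   True  |  False  False
False  False   True  False  False  |   True   True
False  False  False   True   True  |  False   True
False  False  False   True  False  |  False   True
False  False  False  False   True  |   True   True
False  False  False  False  False  |  False   True
In every row where φ is true, ψ is also true, so φ ⊨ ψ.

yes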